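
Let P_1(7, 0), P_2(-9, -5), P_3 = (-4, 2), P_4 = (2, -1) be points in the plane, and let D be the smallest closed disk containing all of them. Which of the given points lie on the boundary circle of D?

P_1, P_2

The farthest pair is P_1–P_2 with squared distance 281. The circle on this segment as diameter has centre (-1, -2.5) and r² = 281/4 = 70.25.
Check P_3: distance² to centre = 29.25 ≤ 70.25, so it lies inside.
All remaining points lie in this disk, and no smaller disk contains both endpoints, so this is the minimum enclosing circle.
The points at distance exactly r from the centre are P_1, P_2 — 2 points.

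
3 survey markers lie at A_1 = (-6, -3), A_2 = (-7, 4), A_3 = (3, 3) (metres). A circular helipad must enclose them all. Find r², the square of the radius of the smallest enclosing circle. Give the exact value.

32825/1058

Side lengths²: A_1A_2² = 50, A_1A_3² = 117, A_2A_3² = 101.
Since A_1A_3² = 117 < 101 + 50 = 151, the triangle is acute, so the smallest enclosing circle is the circumcircle.
Circumcentre = (-103/46, 51/46), r² = 32825/1058.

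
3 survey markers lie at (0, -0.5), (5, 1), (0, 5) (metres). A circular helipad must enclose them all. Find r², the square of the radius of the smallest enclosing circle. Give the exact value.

11.1725

Call the three points A, B, C in the order given.
Side lengths²: AB² = 27.25, AC² = 30.25, BC² = 41.
Since BC² = 41 < 30.25 + 27.25 = 57.5, the triangle is acute, so the smallest enclosing circle is the circumcircle.
Circumcentre = (1.9, 2.25), r² = 11.1725.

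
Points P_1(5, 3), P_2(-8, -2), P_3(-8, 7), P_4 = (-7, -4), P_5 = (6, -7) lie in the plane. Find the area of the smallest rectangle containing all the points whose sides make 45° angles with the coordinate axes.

In coordinates u = x + y, v = x − y the rectangle is axis-aligned; the map (x,y)→(u,v) scales areas by 2.
u-values: 8, -10, -1, -11, -1; range = 8 − (-11) = 19.
v-values: 2, -6, -15, -3, 13; range = 13 − (-15) = 28.
Area = (19 × 28) / 2 = 266.

266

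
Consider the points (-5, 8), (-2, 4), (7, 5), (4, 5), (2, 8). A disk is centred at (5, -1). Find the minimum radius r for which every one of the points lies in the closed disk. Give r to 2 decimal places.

13.45

The required radius is the distance from (5, -1) to the farthest point.
Squared distances: 181, 74, 40, 37, 90.
Maximum is 181, attained at (-5, 8).
r = √181 ≈ 13.45.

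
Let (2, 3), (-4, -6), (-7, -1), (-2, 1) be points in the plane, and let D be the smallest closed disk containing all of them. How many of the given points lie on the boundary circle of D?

3

By Welzl's lemma the MEC is supported by two points (diametrically opposite) or three points (on a circumcircle).
The minimum enclosing circle is determined by three boundary points: (2, 3), (-4, -6), (-7, -1).
Their circumcentre is (-59/38, -43/38) with r² = 21437/722.
The farthest remaining point (-2, 1) is at distance² 3425/722 ≤ 21437/722.
The points at distance exactly r from the centre are (2, 3), (-4, -6), (-7, -1) — 3 points.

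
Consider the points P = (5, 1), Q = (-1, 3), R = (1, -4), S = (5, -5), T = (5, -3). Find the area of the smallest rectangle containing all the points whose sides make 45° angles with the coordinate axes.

63

In coordinates u = x + y, v = x − y the rectangle is axis-aligned; the map (x,y)→(u,v) scales areas by 2.
u-values: 6, 2, -3, 0, 2; range = 6 − (-3) = 9.
v-values: 4, -4, 5, 10, 8; range = 10 − (-4) = 14.
Area = (9 × 14) / 2 = 63.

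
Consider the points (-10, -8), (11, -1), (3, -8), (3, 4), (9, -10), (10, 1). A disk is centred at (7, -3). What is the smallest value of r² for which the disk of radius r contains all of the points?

314

The required radius is the distance from (7, -3) to the farthest point.
Squared distances: 314, 20, 41, 65, 53, 25.
Maximum is 314, attained at (-10, -8).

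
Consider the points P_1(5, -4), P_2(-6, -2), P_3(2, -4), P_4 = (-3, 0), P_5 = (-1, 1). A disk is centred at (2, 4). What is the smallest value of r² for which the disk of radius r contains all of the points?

100

The required radius is the distance from (2, 4) to the farthest point.
Squared distances: 73, 100, 64, 41, 18.
Maximum is 100, attained at P_2.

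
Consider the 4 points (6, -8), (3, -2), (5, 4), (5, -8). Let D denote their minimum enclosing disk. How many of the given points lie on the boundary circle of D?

By Welzl's lemma the MEC is supported by two points (diametrically opposite) or three points (on a circumcircle).
The farthest pair is (6, -8)–(5, 4) with squared distance 145. The circle on this segment as diameter has centre (5.5, -2) and r² = 145/4 = 36.25.
Check (3, -2): distance² to centre = 6.25 ≤ 36.25, so it lies inside.
All remaining points lie in this disk, and no smaller disk contains both endpoints, so this is the minimum enclosing circle.
The points at distance exactly r from the centre are (6, -8), (5, 4), (5, -8) — 3 points.

3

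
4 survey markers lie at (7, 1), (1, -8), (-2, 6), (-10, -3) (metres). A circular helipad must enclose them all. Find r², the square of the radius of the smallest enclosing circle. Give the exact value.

76.25

The minimum enclosing circle of a finite set is fixed by two of the points (as a diameter) or three (as a circumcircle).
The farthest pair is (7, 1)–(-10, -3) with squared distance 305. The circle on this segment as diameter has centre (-1.5, -1) and r² = 305/4 = 76.25.
Check (1, -8): distance² to centre = 55.25 ≤ 76.25, so it lies inside.
All remaining points lie in this disk, and no smaller disk contains both endpoints, so this is the minimum enclosing circle.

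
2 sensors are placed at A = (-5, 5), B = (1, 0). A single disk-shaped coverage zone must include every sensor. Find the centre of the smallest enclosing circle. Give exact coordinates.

The smallest circle enclosing two points has them as diameter endpoints.
Centre = midpoint = (-2, 2.5); r² = |AB|²/4 = 61/4 = 15.25.
Centre = (-2, 2.5).

(-2, 2.5)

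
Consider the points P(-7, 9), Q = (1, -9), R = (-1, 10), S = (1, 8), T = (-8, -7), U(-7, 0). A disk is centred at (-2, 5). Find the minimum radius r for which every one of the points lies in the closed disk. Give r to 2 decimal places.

14.32

The required radius is the distance from (-2, 5) to the farthest point.
Squared distances: 41, 205, 26, 18, 180, 50.
Maximum is 205, attained at Q.
r = √205 ≈ 14.32.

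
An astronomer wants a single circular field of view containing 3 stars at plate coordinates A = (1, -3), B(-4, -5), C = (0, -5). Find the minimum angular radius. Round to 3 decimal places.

2.693

Side lengths²: AB² = 29, AC² = 5, BC² = 16.
Since AB² = 29 ≥ 16 + 5 = 21, the angle opposite AB is not acute, so the smallest enclosing circle has AB as diameter.
Centre = midpoint of AB = (-1.5, -4), r² = 29/4 = 7.25.
r = √(7.25) ≈ 2.693.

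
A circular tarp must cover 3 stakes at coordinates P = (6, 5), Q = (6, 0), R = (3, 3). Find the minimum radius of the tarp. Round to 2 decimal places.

2.55

Side lengths²: PQ² = 25, PR² = 13, QR² = 18.
Since PQ² = 25 < 18 + 13 = 31, the triangle is acute, so the smallest enclosing circle is the circumcircle.
Circumcentre = (5.5, 2.5), r² = 6.5.
r = √(6.5) ≈ 2.55.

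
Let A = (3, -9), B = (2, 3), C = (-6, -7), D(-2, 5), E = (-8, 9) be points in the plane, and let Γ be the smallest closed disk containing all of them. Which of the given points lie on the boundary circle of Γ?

A, E

By Welzl's lemma the MEC is supported by two points (diametrically opposite) or three points (on a circumcircle).
The farthest pair is A–E with squared distance 445. The circle on this segment as diameter has centre (-2.5, 0) and r² = 445/4 = 111.25.
Check B: distance² to centre = 29.25 ≤ 111.25, so it lies inside.
All remaining points lie in this disk, and no smaller disk contains both endpoints, so this is the minimum enclosing circle.
The points at distance exactly r from the centre are A, E — 2 points.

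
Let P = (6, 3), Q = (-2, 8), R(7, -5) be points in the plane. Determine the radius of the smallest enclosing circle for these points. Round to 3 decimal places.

7.906

Side lengths²: PQ² = 89, PR² = 65, QR² = 250.
Since QR² = 250 ≥ 89 + 65 = 154, the angle opposite QR is not acute, so the smallest enclosing circle has QR as diameter.
Centre = midpoint of QR = (2.5, 1.5), r² = 250/4 = 62.5.
r = √(62.5) ≈ 7.906.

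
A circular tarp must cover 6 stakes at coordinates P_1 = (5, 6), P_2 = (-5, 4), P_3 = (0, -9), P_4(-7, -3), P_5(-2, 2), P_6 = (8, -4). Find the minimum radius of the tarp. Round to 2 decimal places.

The minimum enclosing circle is determined by three boundary points: P_1, P_3, P_4.
Their circumcentre is (5/6, -17/18) with r² = 10625/162.
The farthest remaining point P_6 is at distance² 9833/162 ≤ 10625/162.
r = √(10625/162) ≈ 8.10.

8.10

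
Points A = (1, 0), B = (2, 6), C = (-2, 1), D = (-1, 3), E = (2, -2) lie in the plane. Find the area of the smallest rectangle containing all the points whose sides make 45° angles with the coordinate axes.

36

In coordinates u = x + y, v = x − y the rectangle is axis-aligned; the map (x,y)→(u,v) scales areas by 2.
u-values: 1, 8, -1, 2, 0; range = 8 − (-1) = 9.
v-values: 1, -4, -3, -4, 4; range = 4 − (-4) = 8.
Area = (9 × 8) / 2 = 36.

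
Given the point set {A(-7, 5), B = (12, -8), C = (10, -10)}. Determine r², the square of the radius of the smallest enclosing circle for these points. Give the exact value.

132.5

Side lengths²: AB² = 530, AC² = 514, BC² = 8.
Since AB² = 530 ≥ 514 + 8 = 522, the angle opposite AB is not acute, so the smallest enclosing circle has AB as diameter.
Centre = midpoint of AB = (2.5, -1.5), r² = 530/4 = 132.5.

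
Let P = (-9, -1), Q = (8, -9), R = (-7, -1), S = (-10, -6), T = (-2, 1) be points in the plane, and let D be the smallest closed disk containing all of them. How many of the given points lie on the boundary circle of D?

3

The minimum enclosing circle is determined by three boundary points: P, Q, S.
Their circumcentre is (-39/62, -327/62) with r² = 169793/1922.
The farthest remaining point R is at distance² 113125/1922 ≤ 169793/1922.
The points at distance exactly r from the centre are P, Q, S — 3 points.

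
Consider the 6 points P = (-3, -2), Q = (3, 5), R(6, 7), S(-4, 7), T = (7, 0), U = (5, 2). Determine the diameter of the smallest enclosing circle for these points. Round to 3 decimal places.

The minimum enclosing circle of a finite set is fixed by two of the points (as a diameter) or three (as a circumcircle).
The minimum enclosing circle is determined by three boundary points: P, S, T.
Their circumcentre is (55/46, 139/46) with r² = 45305/1058.
The farthest remaining point R is at distance² 41165/1058 ≤ 45305/1058.
Diameter = 2r = 2√(45305/1058) ≈ 13.088.

13.088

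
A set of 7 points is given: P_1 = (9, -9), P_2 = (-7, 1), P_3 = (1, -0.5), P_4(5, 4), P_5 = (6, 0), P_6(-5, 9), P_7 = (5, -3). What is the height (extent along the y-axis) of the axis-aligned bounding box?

18

max y = 9, min y = -9, so height = 18.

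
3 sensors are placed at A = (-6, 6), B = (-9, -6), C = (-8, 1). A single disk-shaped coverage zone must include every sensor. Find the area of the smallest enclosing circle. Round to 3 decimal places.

Side lengths²: AB² = 153, AC² = 29, BC² = 50.
Since AB² = 153 ≥ 50 + 29 = 79, the angle opposite AB is not acute, so the smallest enclosing circle has AB as diameter.
Centre = midpoint of AB = (-7.5, 0), r² = 153/4 = 38.25.
Area = π·r² = π·38.25 ≈ 120.166.

120.166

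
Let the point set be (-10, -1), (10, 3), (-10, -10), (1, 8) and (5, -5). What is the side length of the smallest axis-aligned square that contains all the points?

The bounding box has width 20 and height 18.
An axis-aligned square enclosing the set must have side ≥ max(width, height).
So the minimum side is max(20, 18) = 20.

20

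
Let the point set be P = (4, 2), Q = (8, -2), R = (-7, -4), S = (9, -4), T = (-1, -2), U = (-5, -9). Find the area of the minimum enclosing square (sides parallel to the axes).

256

The bounding box has width 16 and height 11.
An axis-aligned square enclosing the set must have side ≥ max(width, height).
So the minimum side is max(16, 11) = 16.
Area = 16² = 256.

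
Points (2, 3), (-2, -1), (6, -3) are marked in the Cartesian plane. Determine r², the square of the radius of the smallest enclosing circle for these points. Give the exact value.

Call the three points A, B, C in the order given.
Side lengths²: AB² = 32, AC² = 52, BC² = 68.
Since BC² = 68 < 52 + 32 = 84, the triangle is acute, so the smallest enclosing circle is the circumcircle.
Circumcentre = (2.2, -1.2), r² = 17.68.

17.68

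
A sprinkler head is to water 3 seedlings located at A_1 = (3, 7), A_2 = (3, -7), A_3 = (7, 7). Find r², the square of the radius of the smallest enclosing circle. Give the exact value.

53

Side lengths²: A_1A_2² = 196, A_1A_3² = 16, A_2A_3² = 212.
Since A_2A_3² = 212 ≥ 196 + 16 = 212, the angle opposite A_2A_3 is not acute, so the smallest enclosing circle has A_2A_3 as diameter.
Centre = midpoint of A_2A_3 = (5, 0), r² = 212/4 = 53.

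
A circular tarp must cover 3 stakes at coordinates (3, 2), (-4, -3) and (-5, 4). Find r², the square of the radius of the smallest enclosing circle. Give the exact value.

15725/729

Call the three points A, B, C in the order given.
Side lengths²: AB² = 74, AC² = 68, BC² = 50.
Since AB² = 74 < 68 + 50 = 118, the triangle is acute, so the smallest enclosing circle is the circumcircle.
Circumcentre = (-41/27, 25/27), r² = 15725/729.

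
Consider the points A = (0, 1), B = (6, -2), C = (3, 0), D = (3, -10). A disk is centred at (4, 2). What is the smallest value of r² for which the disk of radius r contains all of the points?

The required radius is the distance from (4, 2) to the farthest point.
Squared distances: 17, 20, 5, 145.
Maximum is 145, attained at D.

145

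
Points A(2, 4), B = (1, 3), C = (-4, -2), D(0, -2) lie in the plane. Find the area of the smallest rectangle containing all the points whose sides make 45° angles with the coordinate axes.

In coordinates u = x + y, v = x − y the rectangle is axis-aligned; the map (x,y)→(u,v) scales areas by 2.
u-values: 6, 4, -6, -2; range = 6 − (-6) = 12.
v-values: -2, -2, -2, 2; range = 2 − (-2) = 4.
Area = (12 × 4) / 2 = 24.

24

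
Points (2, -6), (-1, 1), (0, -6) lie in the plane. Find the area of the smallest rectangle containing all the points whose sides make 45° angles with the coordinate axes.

In coordinates u = x + y, v = x − y the rectangle is axis-aligned; the map (x,y)→(u,v) scales areas by 2.
u-values: -4, 0, -6; range = 0 − (-6) = 6.
v-values: 8, -2, 6; range = 8 − (-2) = 10.
Area = (6 × 10) / 2 = 30.

30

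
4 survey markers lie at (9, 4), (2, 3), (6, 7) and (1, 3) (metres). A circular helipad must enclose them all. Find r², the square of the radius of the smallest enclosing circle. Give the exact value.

A smallest enclosing disk is always determined by at most three of the input points on its boundary.
The farthest pair is (9, 4)–(1, 3) with squared distance 65. The circle on this segment as diameter has centre (5, 3.5) and r² = 65/4 = 16.25.
Check (2, 3): distance² to centre = 9.25 ≤ 16.25, so it lies inside.
All remaining points lie in this disk, and no smaller disk contains both endpoints, so this is the minimum enclosing circle.

16.25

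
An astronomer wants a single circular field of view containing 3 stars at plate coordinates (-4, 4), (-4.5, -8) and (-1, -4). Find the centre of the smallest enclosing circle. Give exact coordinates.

Call the three points A, B, C in the order given.
Side lengths²: AB² = 144.25, AC² = 73, BC² = 28.25.
Since AB² = 144.25 ≥ 73 + 28.25 = 101.25, the angle opposite AB is not acute, so the smallest enclosing circle has AB as diameter.
Centre = midpoint of AB = (-4.25, -2), r² = 144.25/4 = 36.0625.
Centre = (-4.25, -2).

(-4.25, -2)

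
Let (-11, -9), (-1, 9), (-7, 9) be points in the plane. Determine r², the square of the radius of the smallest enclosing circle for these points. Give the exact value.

106

Call the three points A, B, C in the order given.
Side lengths²: AB² = 424, AC² = 340, BC² = 36.
Since AB² = 424 ≥ 340 + 36 = 376, the angle opposite AB is not acute, so the smallest enclosing circle has AB as diameter.
Centre = midpoint of AB = (-6, 0), r² = 424/4 = 106.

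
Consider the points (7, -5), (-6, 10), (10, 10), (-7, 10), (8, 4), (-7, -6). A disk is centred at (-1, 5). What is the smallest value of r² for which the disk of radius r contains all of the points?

The required radius is the distance from (-1, 5) to the farthest point.
Squared distances: 164, 50, 146, 61, 82, 157.
Maximum is 164, attained at (7, -5).

164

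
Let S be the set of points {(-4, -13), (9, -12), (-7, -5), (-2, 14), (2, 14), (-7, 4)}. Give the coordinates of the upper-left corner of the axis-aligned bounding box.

x-range [-7, 9], y-range [-13, 14].
The upper-left corner is (-7, 14).

(-7, 14)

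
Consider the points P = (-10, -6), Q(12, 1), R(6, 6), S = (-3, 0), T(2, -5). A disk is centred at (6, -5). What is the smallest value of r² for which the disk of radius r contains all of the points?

The required radius is the distance from (6, -5) to the farthest point.
Squared distances: 257, 72, 121, 106, 16.
Maximum is 257, attained at P.

257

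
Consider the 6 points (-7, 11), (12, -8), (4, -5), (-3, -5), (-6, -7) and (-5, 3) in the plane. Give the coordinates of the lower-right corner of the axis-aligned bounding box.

(12, -8)

x-range [-7, 12], y-range [-8, 11].
The lower-right corner is (12, -8).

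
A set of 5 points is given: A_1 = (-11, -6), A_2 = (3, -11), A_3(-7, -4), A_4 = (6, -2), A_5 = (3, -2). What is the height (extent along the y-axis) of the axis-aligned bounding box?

9

max y = -2, min y = -11, so height = 9.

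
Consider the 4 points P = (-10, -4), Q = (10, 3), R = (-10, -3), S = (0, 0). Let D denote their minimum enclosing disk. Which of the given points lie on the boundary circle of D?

By Welzl's lemma the MEC is supported by two points (diametrically opposite) or three points (on a circumcircle).
The farthest pair is P–Q with squared distance 449. The circle on this segment as diameter has centre (0, -0.5) and r² = 449/4 = 112.25.
Check R: distance² to centre = 106.25 ≤ 112.25, so it lies inside.
All remaining points lie in this disk, and no smaller disk contains both endpoints, so this is the minimum enclosing circle.
The points at distance exactly r from the centre are P, Q — 2 points.

P, Q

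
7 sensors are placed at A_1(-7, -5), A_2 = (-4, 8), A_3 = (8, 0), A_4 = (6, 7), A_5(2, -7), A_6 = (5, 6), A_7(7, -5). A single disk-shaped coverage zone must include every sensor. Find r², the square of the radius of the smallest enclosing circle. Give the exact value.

45385/576

By Welzl's lemma the MEC is supported by two points (diametrically opposite) or three points (on a circumcircle).
The minimum enclosing circle is determined by three boundary points: A_1, A_4, A_7.
Their circumcentre is (0, 11/24) with r² = 45385/576.
The farthest remaining point A_2 is at distance² 41977/576 ≤ 45385/576.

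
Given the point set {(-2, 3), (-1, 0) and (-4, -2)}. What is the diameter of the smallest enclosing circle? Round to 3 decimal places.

Call the three points A, B, C in the order given.
Side lengths²: AB² = 10, AC² = 29, BC² = 13.
Since AC² = 29 ≥ 13 + 10 = 23, the angle opposite AC is not acute, so the smallest enclosing circle has AC as diameter.
Centre = midpoint of AC = (-3, 0.5), r² = 29/4 = 7.25.
Diameter = 2r = 2√(7.25) ≈ 5.385.

5.385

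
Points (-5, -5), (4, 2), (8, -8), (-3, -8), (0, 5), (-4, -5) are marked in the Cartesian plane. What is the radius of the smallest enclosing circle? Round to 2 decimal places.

By Welzl's lemma the MEC is supported by two points (diametrically opposite) or three points (on a circumcircle).
The minimum enclosing circle is determined by three boundary points: (-5, -5), (8, -8), (0, 5).
Their circumcentre is (141/58, -143/58) with r² = 103685/1682.
The farthest remaining point (-3, -8) is at distance² 101133/1682 ≤ 103685/1682.
r = √(103685/1682) ≈ 7.85.

7.85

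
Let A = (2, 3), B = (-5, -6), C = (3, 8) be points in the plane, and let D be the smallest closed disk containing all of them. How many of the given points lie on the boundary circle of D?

2

Side lengths²: AB² = 130, AC² = 26, BC² = 260.
Since BC² = 260 ≥ 130 + 26 = 156, the angle opposite BC is not acute, so the smallest enclosing circle has BC as diameter.
Centre = midpoint of BC = (-1, 1), r² = 260/4 = 65.
The points at distance exactly r from the centre are B, C — 2 points.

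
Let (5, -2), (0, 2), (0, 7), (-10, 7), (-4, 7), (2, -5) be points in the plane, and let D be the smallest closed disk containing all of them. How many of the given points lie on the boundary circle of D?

The farthest pair is (5, -2)–(-10, 7) with squared distance 306. The circle on this segment as diameter has centre (-2.5, 2.5) and r² = 306/4 = 76.5.
Check (0, 2): distance² to centre = 6.5 ≤ 76.5, so it lies inside.
All remaining points lie in this disk, and no smaller disk contains both endpoints, so this is the minimum enclosing circle.
The points at distance exactly r from the centre are (5, -2), (-10, 7), (2, -5) — 3 points.

3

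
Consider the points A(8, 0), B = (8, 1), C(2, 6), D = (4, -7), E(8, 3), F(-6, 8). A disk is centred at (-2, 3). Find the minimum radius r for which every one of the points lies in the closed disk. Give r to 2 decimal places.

11.66

The required radius is the distance from (-2, 3) to the farthest point.
Squared distances: 109, 104, 25, 136, 100, 41.
Maximum is 136, attained at D.
r = √136 ≈ 11.66.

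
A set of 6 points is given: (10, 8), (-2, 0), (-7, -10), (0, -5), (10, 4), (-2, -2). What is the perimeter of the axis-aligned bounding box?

Width = max x − min x = 10 − (-7) = 17.
Height = max y − min y = 8 − (-10) = 18.
Perimeter = 2(17 + 18) = 70.

70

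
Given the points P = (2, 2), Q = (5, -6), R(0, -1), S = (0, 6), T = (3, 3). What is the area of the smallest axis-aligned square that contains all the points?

The bounding box has width 5 and height 12.
An axis-aligned square enclosing the set must have side ≥ max(width, height).
So the minimum side is max(5, 12) = 12.
Area = 12² = 144.

144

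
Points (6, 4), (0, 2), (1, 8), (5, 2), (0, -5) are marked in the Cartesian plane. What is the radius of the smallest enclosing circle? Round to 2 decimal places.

6.52

A smallest enclosing disk is always determined by at most three of the input points on its boundary.
The farthest pair is (1, 8)–(0, -5) with squared distance 170. The circle on this segment as diameter has centre (0.5, 1.5) and r² = 170/4 = 42.5.
Check (6, 4): distance² to centre = 36.5 ≤ 42.5, so it lies inside.
All remaining points lie in this disk, and no smaller disk contains both endpoints, so this is the minimum enclosing circle.
r = √(42.5) ≈ 6.52.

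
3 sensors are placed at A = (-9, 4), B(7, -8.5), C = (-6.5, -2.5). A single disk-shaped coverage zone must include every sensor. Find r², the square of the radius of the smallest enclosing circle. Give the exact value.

103.0625

Side lengths²: AB² = 412.25, AC² = 48.5, BC² = 218.25.
Since AB² = 412.25 ≥ 218.25 + 48.5 = 266.75, the angle opposite AB is not acute, so the smallest enclosing circle has AB as diameter.
Centre = midpoint of AB = (-1, -2.25), r² = 412.25/4 = 103.0625.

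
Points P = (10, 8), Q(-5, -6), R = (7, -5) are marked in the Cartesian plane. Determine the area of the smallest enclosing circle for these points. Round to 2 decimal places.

Side lengths²: PQ² = 421, PR² = 178, QR² = 145.
Since PQ² = 421 ≥ 178 + 145 = 323, the angle opposite PQ is not acute, so the smallest enclosing circle has PQ as diameter.
Centre = midpoint of PQ = (2.5, 1), r² = 421/4 = 105.25.
Area = π·r² = π·105.25 ≈ 330.65.

330.65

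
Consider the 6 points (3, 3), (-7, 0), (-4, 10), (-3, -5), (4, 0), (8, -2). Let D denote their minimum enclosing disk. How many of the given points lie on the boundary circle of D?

By Welzl's lemma the MEC is supported by two points (diametrically opposite) or three points (on a circumcircle).
The minimum enclosing circle is determined by three boundary points: (-4, 10), (-3, -5), (8, -2).
Their circumcentre is (11/14, 39/14) with r² = 7345/98.
The farthest remaining point (-7, 0) is at distance² 6701/98 ≤ 7345/98.
The points at distance exactly r from the centre are (-4, 10), (-3, -5), (8, -2) — 3 points.

3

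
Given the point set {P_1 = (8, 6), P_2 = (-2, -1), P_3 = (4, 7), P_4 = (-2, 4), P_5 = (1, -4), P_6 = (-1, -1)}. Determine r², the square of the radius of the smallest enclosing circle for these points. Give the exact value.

22201/578

The minimum enclosing circle of a finite set is fixed by two of the points (as a diameter) or three (as a circumcircle).
The minimum enclosing circle is determined by three boundary points: P_1, P_2, P_5.
Their circumcentre is (123/34, 55/34) with r² = 22201/578.
The farthest remaining point P_4 is at distance² 21521/578 ≤ 22201/578.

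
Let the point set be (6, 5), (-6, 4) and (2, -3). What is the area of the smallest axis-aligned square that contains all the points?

144

The bounding box has width 12 and height 8.
An axis-aligned square enclosing the set must have side ≥ max(width, height).
So the minimum side is max(12, 8) = 12.
Area = 12² = 144.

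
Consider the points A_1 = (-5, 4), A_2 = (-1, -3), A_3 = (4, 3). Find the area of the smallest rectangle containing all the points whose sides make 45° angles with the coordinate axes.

In coordinates u = x + y, v = x − y the rectangle is axis-aligned; the map (x,y)→(u,v) scales areas by 2.
u-values: -1, -4, 7; range = 7 − (-4) = 11.
v-values: -9, 2, 1; range = 2 − (-9) = 11.
Area = (11 × 11) / 2 = 60.5.

60.5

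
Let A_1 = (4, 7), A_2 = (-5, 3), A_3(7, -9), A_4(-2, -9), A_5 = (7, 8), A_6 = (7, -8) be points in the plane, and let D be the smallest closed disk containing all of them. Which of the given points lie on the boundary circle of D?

By Welzl's lemma the MEC is supported by two points (diametrically opposite) or three points (on a circumcircle).
The farthest pair is A_4–A_5 with squared distance 370. The circle on this segment as diameter has centre (2.5, -0.5) and r² = 370/4 = 92.5.
Check A_1: distance² to centre = 58.5 ≤ 92.5, so it lies inside.
All remaining points lie in this disk, and no smaller disk contains both endpoints, so this is the minimum enclosing circle.
The points at distance exactly r from the centre are A_3, A_4, A_5 — 3 points.

A_3, A_4, A_5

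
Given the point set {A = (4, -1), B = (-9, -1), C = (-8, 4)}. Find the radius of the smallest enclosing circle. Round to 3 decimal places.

6.629

Side lengths²: AB² = 169, AC² = 169, BC² = 26.
Since AC² = 169 < 169 + 26 = 195, the triangle is acute, so the smallest enclosing circle is the circumcircle.
Circumcentre = (-2.5, 0.3), r² = 43.94.
r = √(43.94) ≈ 6.629.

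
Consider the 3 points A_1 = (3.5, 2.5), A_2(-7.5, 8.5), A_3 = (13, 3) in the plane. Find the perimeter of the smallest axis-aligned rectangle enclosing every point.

53

Width = max x − min x = 13 − (-7.5) = 20.5.
Height = max y − min y = 8.5 − 2.5 = 6.
Perimeter = 2(20.5 + 6) = 53.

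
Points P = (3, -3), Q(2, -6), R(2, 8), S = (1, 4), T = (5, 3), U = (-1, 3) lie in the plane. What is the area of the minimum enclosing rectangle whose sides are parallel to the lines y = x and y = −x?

In coordinates u = x + y, v = x − y the rectangle is axis-aligned; the map (x,y)→(u,v) scales areas by 2.
u-values: 0, -4, 10, 5, 8, 2; range = 10 − (-4) = 14.
v-values: 6, 8, -6, -3, 2, -4; range = 8 − (-6) = 14.
Area = (14 × 14) / 2 = 98.

98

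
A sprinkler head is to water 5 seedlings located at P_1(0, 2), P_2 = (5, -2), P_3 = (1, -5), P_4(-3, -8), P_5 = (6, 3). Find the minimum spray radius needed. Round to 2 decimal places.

7.11

By Welzl's lemma the MEC is supported by two points (diametrically opposite) or three points (on a circumcircle).
The farthest pair is P_4–P_5 with squared distance 202. The circle on this segment as diameter has centre (1.5, -2.5) and r² = 202/4 = 50.5.
Check P_1: distance² to centre = 22.5 ≤ 50.5, so it lies inside.
All remaining points lie in this disk, and no smaller disk contains both endpoints, so this is the minimum enclosing circle.
r = √(50.5) ≈ 7.11.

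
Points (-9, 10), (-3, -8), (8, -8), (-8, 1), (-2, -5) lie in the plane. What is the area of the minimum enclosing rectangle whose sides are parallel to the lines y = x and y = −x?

In coordinates u = x + y, v = x − y the rectangle is axis-aligned; the map (x,y)→(u,v) scales areas by 2.
u-values: 1, -11, 0, -7, -7; range = 1 − (-11) = 12.
v-values: -19, 5, 16, -9, 3; range = 16 − (-19) = 35.
Area = (12 × 35) / 2 = 210.

210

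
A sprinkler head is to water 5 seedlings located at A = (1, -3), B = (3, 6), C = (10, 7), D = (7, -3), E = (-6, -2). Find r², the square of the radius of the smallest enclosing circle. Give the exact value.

84.25

The farthest pair is C–E with squared distance 337. The circle on this segment as diameter has centre (2, 2.5) and r² = 337/4 = 84.25.
Check A: distance² to centre = 31.25 ≤ 84.25, so it lies inside.
All remaining points lie in this disk, and no smaller disk contains both endpoints, so this is the minimum enclosing circle.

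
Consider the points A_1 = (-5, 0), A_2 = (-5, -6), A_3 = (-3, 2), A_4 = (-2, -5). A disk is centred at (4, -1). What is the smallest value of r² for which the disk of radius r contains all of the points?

106

The required radius is the distance from (4, -1) to the farthest point.
Squared distances: 82, 106, 58, 52.
Maximum is 106, attained at A_2.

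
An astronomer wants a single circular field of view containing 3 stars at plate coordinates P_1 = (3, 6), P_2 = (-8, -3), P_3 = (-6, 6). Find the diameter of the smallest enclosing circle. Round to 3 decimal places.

Side lengths²: P_1P_2² = 202, P_1P_3² = 81, P_2P_3² = 85.
Since P_1P_2² = 202 ≥ 85 + 81 = 166, the angle opposite P_1P_2 is not acute, so the smallest enclosing circle has P_1P_2 as diameter.
Centre = midpoint of P_1P_2 = (-2.5, 1.5), r² = 202/4 = 50.5.
Diameter = 2r = 2√(50.5) ≈ 14.213.

14.213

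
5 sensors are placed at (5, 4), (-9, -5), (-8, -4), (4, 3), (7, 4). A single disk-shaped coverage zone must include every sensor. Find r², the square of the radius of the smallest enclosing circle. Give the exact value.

84.25

The minimum enclosing circle of a finite set is fixed by two of the points (as a diameter) or three (as a circumcircle).
The farthest pair is (-9, -5)–(7, 4) with squared distance 337. The circle on this segment as diameter has centre (-1, -0.5) and r² = 337/4 = 84.25.
Check (5, 4): distance² to centre = 56.25 ≤ 84.25, so it lies inside.
All remaining points lie in this disk, and no smaller disk contains both endpoints, so this is the minimum enclosing circle.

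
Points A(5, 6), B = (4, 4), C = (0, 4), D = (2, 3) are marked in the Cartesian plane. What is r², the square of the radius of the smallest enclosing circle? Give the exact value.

The farthest pair is A–C with squared distance 29. The circle on this segment as diameter has centre (2.5, 5) and r² = 29/4 = 7.25.
Check B: distance² to centre = 3.25 ≤ 7.25, so it lies inside.
All remaining points lie in this disk, and no smaller disk contains both endpoints, so this is the minimum enclosing circle.

7.25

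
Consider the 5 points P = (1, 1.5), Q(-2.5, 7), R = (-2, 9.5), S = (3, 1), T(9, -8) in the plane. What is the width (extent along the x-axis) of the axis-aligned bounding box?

11.5

max x = 9, min x = -2.5, so width = 11.5.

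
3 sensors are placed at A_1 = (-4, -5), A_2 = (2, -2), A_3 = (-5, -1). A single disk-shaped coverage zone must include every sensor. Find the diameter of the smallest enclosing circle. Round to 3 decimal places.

Side lengths²: A_1A_2² = 45, A_1A_3² = 17, A_2A_3² = 50.
Since A_2A_3² = 50 < 45 + 17 = 62, the triangle is acute, so the smallest enclosing circle is the circumcircle.
Circumcentre = (-29/18, -41/18), r² = 2125/162.
Diameter = 2r = 2√(2125/162) ≈ 7.244.

7.244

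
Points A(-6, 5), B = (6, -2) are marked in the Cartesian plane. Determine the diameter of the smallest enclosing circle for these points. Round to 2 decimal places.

The smallest circle enclosing two points has them as diameter endpoints.
Centre = midpoint = (0, 1.5); r² = |AB|²/4 = 193/4 = 48.25.
Diameter = 2r = 2√(48.25) ≈ 13.89.

13.89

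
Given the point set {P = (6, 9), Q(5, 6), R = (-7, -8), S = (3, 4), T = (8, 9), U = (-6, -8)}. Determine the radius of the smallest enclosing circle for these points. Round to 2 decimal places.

11.34

The farthest pair is R–T with squared distance 514. The circle on this segment as diameter has centre (0.5, 0.5) and r² = 514/4 = 128.5.
Check P: distance² to centre = 102.5 ≤ 128.5, so it lies inside.
All remaining points lie in this disk, and no smaller disk contains both endpoints, so this is the minimum enclosing circle.
r = √(128.5) ≈ 11.34.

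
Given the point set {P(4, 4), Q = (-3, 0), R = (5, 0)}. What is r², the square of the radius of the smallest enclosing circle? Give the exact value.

Side lengths²: PQ² = 65, PR² = 17, QR² = 64.
Since PQ² = 65 < 64 + 17 = 81, the triangle is acute, so the smallest enclosing circle is the circumcircle.
Circumcentre = (1, 1.125), r² = 17.265625.

17.265625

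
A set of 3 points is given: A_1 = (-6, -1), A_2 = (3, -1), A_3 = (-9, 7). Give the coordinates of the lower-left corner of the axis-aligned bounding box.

x-range [-9, 3], y-range [-1, 7].
The lower-left corner is (-9, -1).

(-9, -1)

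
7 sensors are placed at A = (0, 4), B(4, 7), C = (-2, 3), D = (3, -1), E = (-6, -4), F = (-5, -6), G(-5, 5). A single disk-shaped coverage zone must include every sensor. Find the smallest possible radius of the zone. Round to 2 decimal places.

A smallest enclosing disk is always determined by at most three of the input points on its boundary.
The farthest pair is B–F with squared distance 250. The circle on this segment as diameter has centre (-0.5, 0.5) and r² = 250/4 = 62.5.
Check A: distance² to centre = 12.5 ≤ 62.5, so it lies inside.
All remaining points lie in this disk, and no smaller disk contains both endpoints, so this is the minimum enclosing circle.
r = √(62.5) ≈ 7.91.

7.91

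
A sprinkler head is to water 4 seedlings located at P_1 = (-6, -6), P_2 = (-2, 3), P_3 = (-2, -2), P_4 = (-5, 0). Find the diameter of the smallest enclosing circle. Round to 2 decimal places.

9.85

By Welzl's lemma the MEC is supported by two points (diametrically opposite) or three points (on a circumcircle).
The farthest pair is P_1–P_2 with squared distance 97. The circle on this segment as diameter has centre (-4, -1.5) and r² = 97/4 = 24.25.
Check P_3: distance² to centre = 4.25 ≤ 24.25, so it lies inside.
All remaining points lie in this disk, and no smaller disk contains both endpoints, so this is the minimum enclosing circle.
Diameter = 2r = 2√(24.25) ≈ 9.85.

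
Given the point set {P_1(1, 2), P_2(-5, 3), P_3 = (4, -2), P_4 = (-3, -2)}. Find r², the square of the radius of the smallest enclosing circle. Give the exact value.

A smallest enclosing disk is always determined by at most three of the input points on its boundary.
The farthest pair is P_2–P_3 with squared distance 106. The circle on this segment as diameter has centre (-0.5, 0.5) and r² = 106/4 = 26.5.
Check P_1: distance² to centre = 4.5 ≤ 26.5, so it lies inside.
All remaining points lie in this disk, and no smaller disk contains both endpoints, so this is the minimum enclosing circle.

26.5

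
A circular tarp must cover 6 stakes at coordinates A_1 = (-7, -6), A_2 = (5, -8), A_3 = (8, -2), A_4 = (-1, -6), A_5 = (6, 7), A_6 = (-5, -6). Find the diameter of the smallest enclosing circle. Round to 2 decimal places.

18.47

A smallest enclosing disk is always determined by at most three of the input points on its boundary.
The minimum enclosing circle is determined by three boundary points: A_1, A_2, A_5.
Their circumcentre is (1/7, -1/7) with r² = 4181/49.
The farthest remaining point A_3 is at distance² 3194/49 ≤ 4181/49.
Diameter = 2r = 2√(4181/49) ≈ 18.47.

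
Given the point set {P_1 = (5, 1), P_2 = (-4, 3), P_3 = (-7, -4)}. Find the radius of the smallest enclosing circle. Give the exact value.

Side lengths²: P_1P_2² = 85, P_1P_3² = 169, P_2P_3² = 58.
Since P_1P_3² = 169 ≥ 85 + 58 = 143, the angle opposite P_1P_3 is not acute, so the smallest enclosing circle has P_1P_3 as diameter.
Centre = midpoint of P_1P_3 = (-1, -1.5), r² = 169/4 = 42.25.
r = √(42.25) = 6.5.

6.5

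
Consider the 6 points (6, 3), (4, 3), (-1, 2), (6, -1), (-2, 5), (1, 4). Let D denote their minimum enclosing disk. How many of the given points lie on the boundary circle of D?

By Welzl's lemma the MEC is supported by two points (diametrically opposite) or three points (on a circumcircle).
The farthest pair is (6, -1)–(-2, 5) with squared distance 100. The circle on this segment as diameter has centre (2, 2) and r² = 100/4 = 25.
Check (6, 3): distance² to centre = 17 ≤ 25, so it lies inside.
All remaining points lie in this disk, and no smaller disk contains both endpoints, so this is the minimum enclosing circle.
The points at distance exactly r from the centre are (6, -1), (-2, 5) — 2 points.

2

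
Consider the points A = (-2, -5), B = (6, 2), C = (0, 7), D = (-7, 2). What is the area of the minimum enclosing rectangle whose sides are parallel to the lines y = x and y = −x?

97.5

In coordinates u = x + y, v = x − y the rectangle is axis-aligned; the map (x,y)→(u,v) scales areas by 2.
u-values: -7, 8, 7, -5; range = 8 − (-7) = 15.
v-values: 3, 4, -7, -9; range = 4 − (-9) = 13.
Area = (15 × 13) / 2 = 97.5.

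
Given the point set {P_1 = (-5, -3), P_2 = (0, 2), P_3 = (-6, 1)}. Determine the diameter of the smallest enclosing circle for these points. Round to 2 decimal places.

Side lengths²: P_1P_2² = 50, P_1P_3² = 17, P_2P_3² = 37.
Since P_1P_2² = 50 < 37 + 17 = 54, the triangle is acute, so the smallest enclosing circle is the circumcircle.
Circumcentre = (-2.7, -0.3), r² = 12.58.
Diameter = 2r = 2√(12.58) ≈ 7.09.

7.09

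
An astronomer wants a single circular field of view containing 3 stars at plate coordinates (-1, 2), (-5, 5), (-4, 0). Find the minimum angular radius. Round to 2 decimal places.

Call the three points A, B, C in the order given.
Side lengths²: AB² = 25, AC² = 13, BC² = 26.
Since BC² = 26 < 25 + 13 = 38, the triangle is acute, so the smallest enclosing circle is the circumcircle.
Circumcentre = (-123/34, 91/34), r² = 4225/578.
r = √(4225/578) ≈ 2.70.

2.70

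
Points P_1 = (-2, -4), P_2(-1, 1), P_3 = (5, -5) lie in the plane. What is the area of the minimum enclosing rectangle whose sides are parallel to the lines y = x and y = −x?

In coordinates u = x + y, v = x − y the rectangle is axis-aligned; the map (x,y)→(u,v) scales areas by 2.
u-values: -6, 0, 0; range = 0 − (-6) = 6.
v-values: 2, -2, 10; range = 10 − (-2) = 12.
Area = (6 × 12) / 2 = 36.

36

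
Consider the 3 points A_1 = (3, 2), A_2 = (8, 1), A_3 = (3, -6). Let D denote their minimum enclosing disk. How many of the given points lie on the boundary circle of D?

Side lengths²: A_1A_2² = 26, A_1A_3² = 64, A_2A_3² = 74.
Since A_2A_3² = 74 < 64 + 26 = 90, the triangle is acute, so the smallest enclosing circle is the circumcircle.
Circumcentre = (4.8, -2), r² = 19.24.
The points at distance exactly r from the centre are A_1, A_2, A_3 — 3 points.

3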